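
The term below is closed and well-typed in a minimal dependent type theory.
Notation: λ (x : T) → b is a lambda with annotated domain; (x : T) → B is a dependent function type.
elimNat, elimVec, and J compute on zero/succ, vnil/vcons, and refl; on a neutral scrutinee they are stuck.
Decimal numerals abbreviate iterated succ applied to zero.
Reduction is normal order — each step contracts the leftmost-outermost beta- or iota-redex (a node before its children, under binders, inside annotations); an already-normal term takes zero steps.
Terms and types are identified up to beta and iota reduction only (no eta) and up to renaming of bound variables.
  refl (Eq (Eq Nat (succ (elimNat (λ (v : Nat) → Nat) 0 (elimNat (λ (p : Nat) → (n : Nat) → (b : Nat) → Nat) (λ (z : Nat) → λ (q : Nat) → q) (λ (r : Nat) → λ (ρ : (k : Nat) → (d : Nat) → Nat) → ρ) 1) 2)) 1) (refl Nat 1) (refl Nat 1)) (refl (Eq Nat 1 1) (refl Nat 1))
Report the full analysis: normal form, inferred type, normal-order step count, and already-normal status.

normal form:
  refl (Eq (Eq Nat 1 1) (refl Nat 1) (refl Nat 1)) (refl (Eq Nat 1 1) (refl Nat 1))
type:
  Eq (Eq (Eq Nat 1 1) (refl Nat 1) (refl Nat 1)) (refl (Eq Nat 1 1) (refl Nat 1)) (refl (Eq Nat 1 1) (refl Nat 1))
steps to reach normal form (normal order): 15
started in normal form: no
first redex: an elimNat iota-redex


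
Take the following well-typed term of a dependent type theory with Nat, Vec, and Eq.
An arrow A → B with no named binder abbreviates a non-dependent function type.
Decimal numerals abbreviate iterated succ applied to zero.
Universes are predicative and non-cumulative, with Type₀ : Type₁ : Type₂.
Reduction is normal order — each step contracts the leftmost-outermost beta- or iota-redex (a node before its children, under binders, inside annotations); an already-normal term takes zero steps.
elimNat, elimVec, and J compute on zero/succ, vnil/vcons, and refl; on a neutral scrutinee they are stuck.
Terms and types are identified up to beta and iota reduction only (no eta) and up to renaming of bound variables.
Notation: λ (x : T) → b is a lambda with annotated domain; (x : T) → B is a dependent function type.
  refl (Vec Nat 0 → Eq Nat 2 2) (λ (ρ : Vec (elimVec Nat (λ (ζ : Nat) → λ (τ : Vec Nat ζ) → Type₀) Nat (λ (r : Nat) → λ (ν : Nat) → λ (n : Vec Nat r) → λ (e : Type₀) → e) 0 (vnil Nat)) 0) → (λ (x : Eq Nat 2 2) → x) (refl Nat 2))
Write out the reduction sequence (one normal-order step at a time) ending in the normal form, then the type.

normal-order reduction sequence:
  refl (Vec Nat 0 → Eq Nat 2 2) (λ (ρ : Vec (elimVec Nat (λ (ζ : Nat) → λ (τ : Vec Nat ζ) → Type₀) Nat (λ (r : Nat) → λ (ν : Nat) → λ (n : Vec Nat r) → λ (e : Type₀) → e) 0 (vnil Nat)) 0) → (λ (x : Eq Nat 2 2) → x) (refl Nat 2))
  ~> refl (Vec Nat 0 → Eq Nat 2 2) (λ (ρ : Vec Nat 0) → (λ (ζ : Eq Nat 2 2) → ζ) (refl Nat 2))
  ~> refl (Vec Nat 0 → Eq Nat 2 2) (λ (ρ : Vec Nat 0) → refl Nat 2)
the term's type:
  Eq (Vec Nat 0 → Eq Nat 2 2) (λ (ρ : Vec Nat 0) → refl Nat 2) (λ (ζ : Vec Nat 0) → refl Nat 2)


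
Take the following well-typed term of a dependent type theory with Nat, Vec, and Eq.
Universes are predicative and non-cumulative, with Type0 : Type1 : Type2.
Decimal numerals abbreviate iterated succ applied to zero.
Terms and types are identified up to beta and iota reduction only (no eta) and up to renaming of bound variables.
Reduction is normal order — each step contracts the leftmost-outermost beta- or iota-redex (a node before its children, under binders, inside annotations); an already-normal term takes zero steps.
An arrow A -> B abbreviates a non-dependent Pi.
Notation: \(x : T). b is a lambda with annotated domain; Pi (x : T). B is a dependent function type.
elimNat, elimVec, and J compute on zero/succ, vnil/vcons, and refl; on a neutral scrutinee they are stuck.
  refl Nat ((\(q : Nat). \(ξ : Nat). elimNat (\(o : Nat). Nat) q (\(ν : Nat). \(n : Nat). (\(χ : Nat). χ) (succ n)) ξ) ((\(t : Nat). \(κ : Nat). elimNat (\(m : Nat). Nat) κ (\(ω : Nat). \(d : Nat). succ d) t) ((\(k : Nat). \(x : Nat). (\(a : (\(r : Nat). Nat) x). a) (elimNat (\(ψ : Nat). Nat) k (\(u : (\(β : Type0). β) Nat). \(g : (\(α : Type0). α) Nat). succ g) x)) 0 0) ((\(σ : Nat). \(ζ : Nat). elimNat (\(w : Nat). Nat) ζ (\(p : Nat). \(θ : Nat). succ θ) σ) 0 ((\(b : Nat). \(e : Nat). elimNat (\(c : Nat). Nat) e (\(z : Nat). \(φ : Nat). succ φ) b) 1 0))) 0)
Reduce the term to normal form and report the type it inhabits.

normal form:
  refl Nat 1
the term's type:
  Eq Nat 1 1
observation: the leftmost-outermost redex is a beta-redex, and normalization takes 19 steps.


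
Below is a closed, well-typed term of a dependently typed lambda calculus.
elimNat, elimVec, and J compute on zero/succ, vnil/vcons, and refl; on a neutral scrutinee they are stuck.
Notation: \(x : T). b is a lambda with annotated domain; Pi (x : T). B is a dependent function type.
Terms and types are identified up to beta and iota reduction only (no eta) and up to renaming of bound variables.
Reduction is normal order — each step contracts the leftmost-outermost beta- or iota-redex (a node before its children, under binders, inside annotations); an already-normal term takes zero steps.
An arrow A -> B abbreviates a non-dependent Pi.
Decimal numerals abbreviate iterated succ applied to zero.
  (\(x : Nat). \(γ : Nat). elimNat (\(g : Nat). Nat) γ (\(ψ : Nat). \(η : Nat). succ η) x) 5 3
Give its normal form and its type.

reduced normal form:
  8
type:
  Nat


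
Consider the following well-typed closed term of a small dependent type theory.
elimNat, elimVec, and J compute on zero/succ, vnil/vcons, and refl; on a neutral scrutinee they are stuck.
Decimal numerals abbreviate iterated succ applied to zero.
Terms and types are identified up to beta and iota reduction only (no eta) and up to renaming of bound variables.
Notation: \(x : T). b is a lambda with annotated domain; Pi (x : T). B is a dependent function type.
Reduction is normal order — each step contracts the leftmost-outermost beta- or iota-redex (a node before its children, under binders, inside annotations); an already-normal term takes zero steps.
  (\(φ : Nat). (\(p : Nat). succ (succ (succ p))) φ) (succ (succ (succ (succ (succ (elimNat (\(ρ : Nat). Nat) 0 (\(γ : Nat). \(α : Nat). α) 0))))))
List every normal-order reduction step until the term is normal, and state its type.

reduction (normal order):
  (\(φ : Nat). (\(p : Nat). succ (succ (succ p))) φ) (succ (succ (succ (succ (succ (elimNat (\(ρ : Nat). Nat) 0 (\(γ : Nat). \(α : Nat). α) 0))))))
  ~> (\(φ : Nat). succ (succ (succ φ))) (succ (succ (succ (succ (succ (elimNat (\(p : Nat). Nat) 0 (\(ρ : Nat). \(γ : Nat). γ) 0))))))
  ~> succ (succ (succ (succ (succ (succ (succ (succ (elimNat (\(φ : Nat). Nat) 0 (\(p : Nat). \(ρ : Nat). ρ) 0))))))))
  ~> 8
type:
  Nat


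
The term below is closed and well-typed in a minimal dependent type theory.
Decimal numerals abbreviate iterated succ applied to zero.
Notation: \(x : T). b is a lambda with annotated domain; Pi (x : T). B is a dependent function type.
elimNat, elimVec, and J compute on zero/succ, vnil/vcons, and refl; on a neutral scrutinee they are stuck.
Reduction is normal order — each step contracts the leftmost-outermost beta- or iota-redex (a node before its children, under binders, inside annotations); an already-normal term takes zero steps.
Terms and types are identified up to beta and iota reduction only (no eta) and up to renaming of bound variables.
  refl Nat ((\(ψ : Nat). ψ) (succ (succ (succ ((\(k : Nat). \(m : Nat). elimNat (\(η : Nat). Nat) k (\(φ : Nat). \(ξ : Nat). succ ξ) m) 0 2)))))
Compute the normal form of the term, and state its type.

normal form:
  refl Nat 5
type:
  Eq Nat 5 5
observation: the term reaches its normal form after 10 normal-order steps.


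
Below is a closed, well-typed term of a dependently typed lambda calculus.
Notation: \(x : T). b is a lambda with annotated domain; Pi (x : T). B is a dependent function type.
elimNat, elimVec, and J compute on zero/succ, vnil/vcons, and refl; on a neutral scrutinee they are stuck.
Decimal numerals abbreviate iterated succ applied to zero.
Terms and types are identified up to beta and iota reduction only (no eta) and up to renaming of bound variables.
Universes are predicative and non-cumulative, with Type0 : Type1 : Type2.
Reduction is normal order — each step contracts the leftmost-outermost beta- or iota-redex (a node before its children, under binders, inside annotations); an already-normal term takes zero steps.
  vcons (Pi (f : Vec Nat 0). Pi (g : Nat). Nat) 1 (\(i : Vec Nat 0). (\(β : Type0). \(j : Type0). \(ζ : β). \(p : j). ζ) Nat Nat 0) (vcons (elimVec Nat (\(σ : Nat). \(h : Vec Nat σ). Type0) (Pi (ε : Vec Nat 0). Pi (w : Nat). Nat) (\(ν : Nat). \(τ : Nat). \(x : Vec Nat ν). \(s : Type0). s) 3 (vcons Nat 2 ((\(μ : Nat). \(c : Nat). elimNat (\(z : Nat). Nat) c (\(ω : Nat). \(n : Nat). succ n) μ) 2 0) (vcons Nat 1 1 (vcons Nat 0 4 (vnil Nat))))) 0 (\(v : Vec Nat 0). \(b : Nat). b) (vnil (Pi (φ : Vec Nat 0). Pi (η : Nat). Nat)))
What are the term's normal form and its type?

normal form:
  vcons (Pi (f : Vec Nat 0). Pi (g : Nat). Nat) 1 (\(i : Vec Nat 0). \(β : Nat). 0) (vcons (Pi (j : Vec Nat 0). Pi (ζ : Nat). Nat) 0 (\(p : Vec Nat 0). \(σ : Nat). σ) (vnil (Pi (h : Vec Nat 0). Pi (ε : Nat). Nat)))
inferred type:
  Vec (Pi (f : Vec Nat 0). Pi (g : Nat). Nat) 2


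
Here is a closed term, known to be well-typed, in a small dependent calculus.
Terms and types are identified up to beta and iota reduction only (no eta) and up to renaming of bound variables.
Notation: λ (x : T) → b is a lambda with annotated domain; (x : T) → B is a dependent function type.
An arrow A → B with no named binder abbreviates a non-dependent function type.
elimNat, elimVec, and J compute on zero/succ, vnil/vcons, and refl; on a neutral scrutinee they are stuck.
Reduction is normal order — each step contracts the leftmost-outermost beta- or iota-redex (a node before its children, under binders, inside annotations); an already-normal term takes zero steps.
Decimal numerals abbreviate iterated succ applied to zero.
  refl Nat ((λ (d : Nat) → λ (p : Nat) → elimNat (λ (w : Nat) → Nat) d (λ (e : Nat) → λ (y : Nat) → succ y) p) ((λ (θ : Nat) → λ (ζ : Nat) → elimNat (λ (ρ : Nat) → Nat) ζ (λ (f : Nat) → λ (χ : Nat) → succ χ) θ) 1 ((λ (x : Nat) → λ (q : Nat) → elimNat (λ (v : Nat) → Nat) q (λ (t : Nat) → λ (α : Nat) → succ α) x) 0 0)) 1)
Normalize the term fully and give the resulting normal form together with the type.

reduced normal form:
  refl Nat 2
inferred type:
  Eq Nat 2 2
observation: 15 normal-order steps normalize the term, beginning with a beta-redex.


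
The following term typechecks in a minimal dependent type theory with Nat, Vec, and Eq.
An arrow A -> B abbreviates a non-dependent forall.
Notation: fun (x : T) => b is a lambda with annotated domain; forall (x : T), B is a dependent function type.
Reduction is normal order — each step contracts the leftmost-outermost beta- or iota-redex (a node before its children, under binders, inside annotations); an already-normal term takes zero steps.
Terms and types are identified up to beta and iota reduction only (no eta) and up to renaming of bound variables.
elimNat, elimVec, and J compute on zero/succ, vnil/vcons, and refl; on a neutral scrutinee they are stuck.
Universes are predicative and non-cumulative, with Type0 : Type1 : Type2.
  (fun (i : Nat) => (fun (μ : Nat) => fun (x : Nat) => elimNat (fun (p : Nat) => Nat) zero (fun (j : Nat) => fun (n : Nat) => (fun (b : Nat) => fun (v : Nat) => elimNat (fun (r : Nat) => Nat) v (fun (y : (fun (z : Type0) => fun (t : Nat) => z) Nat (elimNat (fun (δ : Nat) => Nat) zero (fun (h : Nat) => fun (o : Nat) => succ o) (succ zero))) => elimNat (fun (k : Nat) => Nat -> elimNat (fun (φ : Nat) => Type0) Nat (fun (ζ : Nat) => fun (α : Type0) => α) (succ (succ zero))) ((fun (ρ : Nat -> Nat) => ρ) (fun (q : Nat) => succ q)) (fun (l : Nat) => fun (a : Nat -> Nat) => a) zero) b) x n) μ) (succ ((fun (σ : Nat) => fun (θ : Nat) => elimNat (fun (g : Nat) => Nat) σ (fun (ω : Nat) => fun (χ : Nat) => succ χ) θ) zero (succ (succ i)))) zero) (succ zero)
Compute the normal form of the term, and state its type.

reduced normal form:
  zero
type:
  Nat
observation: 34 normal-order steps normalize the term, beginning with a beta-redex.


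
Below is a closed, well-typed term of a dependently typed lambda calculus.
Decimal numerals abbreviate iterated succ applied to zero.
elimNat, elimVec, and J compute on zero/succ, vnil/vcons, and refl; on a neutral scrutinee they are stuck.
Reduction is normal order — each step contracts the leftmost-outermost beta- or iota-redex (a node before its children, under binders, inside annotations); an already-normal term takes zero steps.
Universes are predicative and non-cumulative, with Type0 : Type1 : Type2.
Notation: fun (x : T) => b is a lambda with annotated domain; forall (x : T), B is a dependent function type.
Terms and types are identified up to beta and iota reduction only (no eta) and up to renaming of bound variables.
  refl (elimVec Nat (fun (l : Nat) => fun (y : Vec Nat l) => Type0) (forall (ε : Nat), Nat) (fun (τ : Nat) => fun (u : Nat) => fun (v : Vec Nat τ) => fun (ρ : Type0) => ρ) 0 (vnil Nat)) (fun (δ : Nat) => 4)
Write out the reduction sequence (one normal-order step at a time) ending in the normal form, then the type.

reduction (normal order):
  refl (elimVec Nat (fun (l : Nat) => fun (y : Vec Nat l) => Type0) (forall (ε : Nat), Nat) (fun (τ : Nat) => fun (u : Nat) => fun (v : Vec Nat τ) => fun (ρ : Type0) => ρ) 0 (vnil Nat)) (fun (δ : Nat) => 4)
  ~> refl (forall (l : Nat), Nat) (fun (y : Nat) => 4)
the term's type:
  Eq (forall (l : Nat), Nat) (fun (y : Nat) => 4) (fun (ε : Nat) => 4)


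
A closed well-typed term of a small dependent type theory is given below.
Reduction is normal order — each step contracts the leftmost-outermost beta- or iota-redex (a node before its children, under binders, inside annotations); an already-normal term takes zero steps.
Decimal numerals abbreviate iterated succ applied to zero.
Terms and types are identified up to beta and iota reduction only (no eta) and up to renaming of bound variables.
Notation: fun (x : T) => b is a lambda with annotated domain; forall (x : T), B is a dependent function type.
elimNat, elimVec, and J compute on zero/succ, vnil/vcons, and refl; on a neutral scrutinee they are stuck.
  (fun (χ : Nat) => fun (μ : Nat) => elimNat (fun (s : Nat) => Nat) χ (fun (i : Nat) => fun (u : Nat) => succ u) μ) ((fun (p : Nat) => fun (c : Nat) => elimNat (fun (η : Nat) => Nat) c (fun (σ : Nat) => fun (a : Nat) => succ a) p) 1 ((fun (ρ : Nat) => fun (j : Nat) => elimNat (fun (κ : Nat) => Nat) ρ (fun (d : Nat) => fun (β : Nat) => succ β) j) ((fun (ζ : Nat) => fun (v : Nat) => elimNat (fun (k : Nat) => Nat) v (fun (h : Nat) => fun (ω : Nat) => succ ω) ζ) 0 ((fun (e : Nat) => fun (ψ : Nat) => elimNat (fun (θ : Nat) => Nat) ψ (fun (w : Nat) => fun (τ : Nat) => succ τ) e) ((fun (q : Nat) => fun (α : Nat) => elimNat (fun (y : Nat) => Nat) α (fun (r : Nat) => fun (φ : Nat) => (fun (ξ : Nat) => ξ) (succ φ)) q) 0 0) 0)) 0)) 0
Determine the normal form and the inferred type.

resulting normal form:
  1
inferred type:
  Nat
observation: reduction starts at a beta-redex, and 21 normal-order steps reach the normal form.


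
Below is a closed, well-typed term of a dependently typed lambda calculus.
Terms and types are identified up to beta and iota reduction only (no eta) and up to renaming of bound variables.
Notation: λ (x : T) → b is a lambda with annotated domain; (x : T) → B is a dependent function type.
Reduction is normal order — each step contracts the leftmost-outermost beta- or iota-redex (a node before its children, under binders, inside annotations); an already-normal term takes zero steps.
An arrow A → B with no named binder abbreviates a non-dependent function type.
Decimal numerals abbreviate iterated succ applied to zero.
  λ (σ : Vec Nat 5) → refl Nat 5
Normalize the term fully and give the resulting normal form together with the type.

reduced normal form:
  λ (σ : Vec Nat 5) → refl Nat 5
the term's type:
  Vec Nat 5 → Eq Nat 5 5


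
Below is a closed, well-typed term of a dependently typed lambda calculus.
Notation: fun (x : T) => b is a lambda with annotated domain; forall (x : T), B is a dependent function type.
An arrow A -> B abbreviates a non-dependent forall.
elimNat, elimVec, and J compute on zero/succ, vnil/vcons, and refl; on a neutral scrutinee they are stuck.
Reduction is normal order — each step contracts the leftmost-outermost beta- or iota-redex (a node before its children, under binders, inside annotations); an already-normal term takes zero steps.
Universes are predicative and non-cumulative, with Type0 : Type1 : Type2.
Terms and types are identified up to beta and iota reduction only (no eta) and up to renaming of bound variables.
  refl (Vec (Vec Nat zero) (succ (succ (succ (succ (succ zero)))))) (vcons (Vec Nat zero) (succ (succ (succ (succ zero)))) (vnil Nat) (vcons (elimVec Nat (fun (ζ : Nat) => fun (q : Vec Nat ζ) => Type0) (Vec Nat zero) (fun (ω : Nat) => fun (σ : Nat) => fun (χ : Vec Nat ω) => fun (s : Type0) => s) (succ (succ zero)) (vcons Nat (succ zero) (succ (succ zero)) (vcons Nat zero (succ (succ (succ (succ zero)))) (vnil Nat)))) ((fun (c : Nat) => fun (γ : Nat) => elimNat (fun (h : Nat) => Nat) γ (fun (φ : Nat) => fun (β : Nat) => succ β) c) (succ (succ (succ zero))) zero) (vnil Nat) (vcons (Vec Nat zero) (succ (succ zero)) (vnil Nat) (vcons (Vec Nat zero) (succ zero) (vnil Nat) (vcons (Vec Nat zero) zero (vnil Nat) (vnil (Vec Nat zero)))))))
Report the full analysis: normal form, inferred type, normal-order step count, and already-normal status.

reduced normal form:
  refl (Vec (Vec Nat zero) (succ (succ (succ (succ (succ zero)))))) (vcons (Vec Nat zero) (succ (succ (succ (succ zero)))) (vnil Nat) (vcons (Vec Nat zero) (succ (succ (succ zero))) (vnil Nat) (vcons (Vec Nat zero) (succ (succ zero)) (vnil Nat) (vcons (Vec Nat zero) (succ zero) (vnil Nat) (vcons (Vec Nat zero) zero (vnil Nat) (vnil (Vec Nat zero)))))))
inferred type:
  Eq (Vec (Vec Nat zero) (succ (succ (succ (succ (succ zero)))))) (vcons (Vec Nat zero) (succ (succ (succ (succ zero)))) (vnil Nat) (vcons (Vec Nat zero) (succ (succ (succ zero))) (vnil Nat) (vcons (Vec Nat zero) (succ (succ zero)) (vnil Nat) (vcons (Vec Nat zero) (succ zero) (vnil Nat) (vcons (Vec Nat zero) zero (vnil Nat) (vnil (Vec Nat zero))))))) (vcons (Vec Nat zero) (succ (succ (succ (succ zero)))) (vnil Nat) (vcons (Vec Nat zero) (succ (succ (succ zero))) (vnil Nat) (vcons (Vec Nat zero) (succ (succ zero)) (vnil Nat) (vcons (Vec Nat zero) (succ zero) (vnil Nat) (vcons (Vec Nat zero) zero (vnil Nat) (vnil (Vec Nat zero)))))))
reduction steps (normal order): 23
started in normal form: no
first contracted redex: an elimVec iota-redex


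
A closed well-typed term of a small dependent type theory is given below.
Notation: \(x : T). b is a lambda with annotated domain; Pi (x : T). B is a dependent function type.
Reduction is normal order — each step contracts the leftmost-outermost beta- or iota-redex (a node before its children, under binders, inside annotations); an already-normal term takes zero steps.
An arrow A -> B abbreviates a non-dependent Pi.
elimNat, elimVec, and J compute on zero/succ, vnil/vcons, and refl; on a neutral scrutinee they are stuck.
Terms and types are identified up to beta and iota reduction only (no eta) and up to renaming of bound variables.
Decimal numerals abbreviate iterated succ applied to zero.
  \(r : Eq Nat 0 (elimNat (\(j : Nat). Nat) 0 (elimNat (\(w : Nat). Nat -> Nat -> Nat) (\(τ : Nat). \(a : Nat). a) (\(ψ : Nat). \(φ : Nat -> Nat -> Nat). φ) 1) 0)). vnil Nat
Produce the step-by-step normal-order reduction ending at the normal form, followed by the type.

reduction (normal order):
  \(r : Eq Nat 0 (elimNat (\(j : Nat). Nat) 0 (elimNat (\(w : Nat). Nat -> Nat -> Nat) (\(τ : Nat). \(a : Nat). a) (\(ψ : Nat). \(φ : Nat -> Nat -> Nat). φ) 1) 0)). vnil Nat
  ~> \(r : Eq Nat 0 0). vnil Nat
inferred type:
  Eq Nat 0 0 -> Vec Nat 0


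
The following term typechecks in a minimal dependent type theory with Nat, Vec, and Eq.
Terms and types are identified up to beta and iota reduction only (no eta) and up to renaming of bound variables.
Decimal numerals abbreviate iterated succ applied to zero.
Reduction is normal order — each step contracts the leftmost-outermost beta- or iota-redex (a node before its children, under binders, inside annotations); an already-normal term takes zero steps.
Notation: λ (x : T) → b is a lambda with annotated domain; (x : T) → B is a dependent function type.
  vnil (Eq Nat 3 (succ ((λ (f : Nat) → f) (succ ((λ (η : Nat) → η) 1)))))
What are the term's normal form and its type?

normal form:
  vnil (Eq Nat 3 3)
inferred type:
  Vec (Eq Nat 3 3) 0
observation: reduction starts at a beta-redex, and 2 normal-order steps reach the normal form.


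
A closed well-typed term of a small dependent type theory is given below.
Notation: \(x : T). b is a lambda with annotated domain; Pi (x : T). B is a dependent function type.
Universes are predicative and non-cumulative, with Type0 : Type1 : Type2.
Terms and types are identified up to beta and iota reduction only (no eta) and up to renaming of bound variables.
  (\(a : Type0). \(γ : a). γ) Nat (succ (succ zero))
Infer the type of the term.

inferred type:
  Nat


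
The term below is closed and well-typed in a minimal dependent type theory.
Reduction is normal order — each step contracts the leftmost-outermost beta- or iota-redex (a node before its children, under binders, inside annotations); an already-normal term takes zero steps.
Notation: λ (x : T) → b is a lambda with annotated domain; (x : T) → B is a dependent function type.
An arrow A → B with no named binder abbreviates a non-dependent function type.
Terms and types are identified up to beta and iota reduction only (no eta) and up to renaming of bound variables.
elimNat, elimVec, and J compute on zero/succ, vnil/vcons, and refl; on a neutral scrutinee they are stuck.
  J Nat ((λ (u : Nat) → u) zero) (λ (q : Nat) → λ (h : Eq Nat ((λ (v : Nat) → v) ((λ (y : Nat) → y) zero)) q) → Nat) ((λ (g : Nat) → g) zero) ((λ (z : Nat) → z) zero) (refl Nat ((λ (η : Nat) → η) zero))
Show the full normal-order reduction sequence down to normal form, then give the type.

reduction (normal order):
  J Nat ((λ (u : Nat) → u) zero) (λ (q : Nat) → λ (h : Eq Nat ((λ (v : Nat) → v) ((λ (y : Nat) → y) zero)) q) → Nat) ((λ (g : Nat) → g) zero) ((λ (z : Nat) → z) zero) (refl Nat ((λ (η : Nat) → η) zero))
  ~> (λ (u : Nat) → u) zero
  ~> zero
the term's type:
  Nat


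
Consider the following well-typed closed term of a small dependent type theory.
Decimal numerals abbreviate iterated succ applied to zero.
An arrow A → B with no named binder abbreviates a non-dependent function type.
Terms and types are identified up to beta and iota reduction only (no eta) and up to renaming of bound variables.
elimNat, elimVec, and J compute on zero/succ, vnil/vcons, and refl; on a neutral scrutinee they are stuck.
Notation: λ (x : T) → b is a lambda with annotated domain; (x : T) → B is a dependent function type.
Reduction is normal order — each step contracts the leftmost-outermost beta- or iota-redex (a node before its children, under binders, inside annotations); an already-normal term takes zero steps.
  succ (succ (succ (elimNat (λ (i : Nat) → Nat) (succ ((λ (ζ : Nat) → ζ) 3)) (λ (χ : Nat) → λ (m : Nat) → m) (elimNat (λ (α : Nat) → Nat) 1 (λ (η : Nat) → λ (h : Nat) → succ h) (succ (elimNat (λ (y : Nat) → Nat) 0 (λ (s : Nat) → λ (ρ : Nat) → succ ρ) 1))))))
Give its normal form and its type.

resulting normal form:
  7
type:
  Nat


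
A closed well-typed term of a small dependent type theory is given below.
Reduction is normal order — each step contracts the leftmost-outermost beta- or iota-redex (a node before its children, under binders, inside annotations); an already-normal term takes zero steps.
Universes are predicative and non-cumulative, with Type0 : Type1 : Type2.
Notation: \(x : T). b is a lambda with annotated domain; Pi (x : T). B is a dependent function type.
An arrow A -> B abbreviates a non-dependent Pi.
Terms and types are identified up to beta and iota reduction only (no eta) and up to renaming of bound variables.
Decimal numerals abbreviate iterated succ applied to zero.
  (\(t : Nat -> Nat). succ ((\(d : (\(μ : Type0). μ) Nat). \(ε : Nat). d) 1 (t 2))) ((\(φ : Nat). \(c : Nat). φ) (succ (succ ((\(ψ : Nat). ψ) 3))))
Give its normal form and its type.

normal form:
  2
inferred type:
  Nat


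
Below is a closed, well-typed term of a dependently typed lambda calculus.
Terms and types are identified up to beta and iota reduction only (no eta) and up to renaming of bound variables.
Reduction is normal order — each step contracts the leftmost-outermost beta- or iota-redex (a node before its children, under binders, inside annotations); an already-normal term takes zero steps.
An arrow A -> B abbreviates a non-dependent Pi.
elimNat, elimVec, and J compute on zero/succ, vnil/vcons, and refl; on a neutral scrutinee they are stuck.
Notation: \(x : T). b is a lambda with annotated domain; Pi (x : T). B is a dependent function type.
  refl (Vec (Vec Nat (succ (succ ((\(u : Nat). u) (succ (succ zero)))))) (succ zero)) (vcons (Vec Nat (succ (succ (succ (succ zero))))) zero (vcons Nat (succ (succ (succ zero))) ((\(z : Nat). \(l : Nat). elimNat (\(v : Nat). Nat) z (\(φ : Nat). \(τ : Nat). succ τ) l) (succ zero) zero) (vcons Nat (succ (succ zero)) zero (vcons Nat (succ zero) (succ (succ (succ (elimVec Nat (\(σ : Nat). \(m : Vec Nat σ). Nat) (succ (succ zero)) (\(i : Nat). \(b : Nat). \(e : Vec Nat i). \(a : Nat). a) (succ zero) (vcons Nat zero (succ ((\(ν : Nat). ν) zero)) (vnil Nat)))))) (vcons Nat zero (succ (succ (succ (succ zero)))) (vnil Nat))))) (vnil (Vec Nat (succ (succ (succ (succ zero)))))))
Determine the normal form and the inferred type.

normal form:
  refl (Vec (Vec Nat (succ (succ (succ (succ zero))))) (succ zero)) (vcons (Vec Nat (succ (succ (succ (succ zero))))) zero (vcons Nat (succ (succ (succ zero))) (succ zero) (vcons Nat (succ (succ zero)) zero (vcons Nat (succ zero) (succ (succ (succ (succ (succ zero))))) (vcons Nat zero (succ (succ (succ (succ zero)))) (vnil Nat))))) (vnil (Vec Nat (succ (succ (succ (succ zero)))))))
inferred type:
  Eq (Vec (Vec Nat (succ (succ (succ (succ zero))))) (succ zero)) (vcons (Vec Nat (succ (succ (succ (succ zero))))) zero (vcons Nat (succ (succ (succ zero))) (succ zero) (vcons Nat (succ (succ zero)) zero (vcons Nat (succ zero) (succ (succ (succ (succ (succ zero))))) (vcons Nat zero (succ (succ (succ (succ zero)))) (vnil Nat))))) (vnil (Vec Nat (succ (succ (succ (succ zero))))))) (vcons (Vec Nat (succ (succ (succ (succ zero))))) zero (vcons Nat (succ (succ (succ zero))) (succ zero) (vcons Nat (succ (succ zero)) zero (vcons Nat (succ zero) (succ (succ (succ (succ (succ zero))))) (vcons Nat zero (succ (succ (succ (succ zero)))) (vnil Nat))))) (vnil (Vec Nat (succ (succ (succ (succ zero)))))))


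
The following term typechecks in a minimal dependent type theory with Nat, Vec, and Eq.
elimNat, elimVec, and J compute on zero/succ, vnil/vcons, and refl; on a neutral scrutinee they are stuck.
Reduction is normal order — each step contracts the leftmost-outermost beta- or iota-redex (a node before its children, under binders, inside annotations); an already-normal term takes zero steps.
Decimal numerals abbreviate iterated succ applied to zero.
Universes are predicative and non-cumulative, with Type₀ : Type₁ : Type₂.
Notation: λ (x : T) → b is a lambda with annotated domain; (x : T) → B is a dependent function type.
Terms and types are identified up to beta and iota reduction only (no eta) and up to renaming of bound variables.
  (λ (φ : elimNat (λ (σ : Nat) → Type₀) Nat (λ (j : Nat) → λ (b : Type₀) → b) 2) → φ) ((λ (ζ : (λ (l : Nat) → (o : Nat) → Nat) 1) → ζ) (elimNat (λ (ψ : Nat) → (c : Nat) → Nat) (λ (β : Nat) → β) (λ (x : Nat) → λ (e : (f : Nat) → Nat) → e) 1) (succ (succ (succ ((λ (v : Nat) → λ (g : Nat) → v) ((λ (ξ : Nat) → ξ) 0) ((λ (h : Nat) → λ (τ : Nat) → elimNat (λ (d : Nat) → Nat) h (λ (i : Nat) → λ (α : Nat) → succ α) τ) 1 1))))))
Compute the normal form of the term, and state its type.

resulting normal form:
  3
inferred type:
  Nat
observation: 10 normal-order steps separate the term from its normal form.


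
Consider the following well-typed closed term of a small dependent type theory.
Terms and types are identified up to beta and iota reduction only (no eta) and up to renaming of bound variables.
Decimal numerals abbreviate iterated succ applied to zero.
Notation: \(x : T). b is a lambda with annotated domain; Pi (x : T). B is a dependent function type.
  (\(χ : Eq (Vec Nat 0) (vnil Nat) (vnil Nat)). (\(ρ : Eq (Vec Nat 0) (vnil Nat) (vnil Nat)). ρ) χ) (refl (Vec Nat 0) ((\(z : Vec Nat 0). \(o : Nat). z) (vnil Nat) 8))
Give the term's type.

type:
  Eq (Vec Nat 0) (vnil Nat) (vnil Nat)


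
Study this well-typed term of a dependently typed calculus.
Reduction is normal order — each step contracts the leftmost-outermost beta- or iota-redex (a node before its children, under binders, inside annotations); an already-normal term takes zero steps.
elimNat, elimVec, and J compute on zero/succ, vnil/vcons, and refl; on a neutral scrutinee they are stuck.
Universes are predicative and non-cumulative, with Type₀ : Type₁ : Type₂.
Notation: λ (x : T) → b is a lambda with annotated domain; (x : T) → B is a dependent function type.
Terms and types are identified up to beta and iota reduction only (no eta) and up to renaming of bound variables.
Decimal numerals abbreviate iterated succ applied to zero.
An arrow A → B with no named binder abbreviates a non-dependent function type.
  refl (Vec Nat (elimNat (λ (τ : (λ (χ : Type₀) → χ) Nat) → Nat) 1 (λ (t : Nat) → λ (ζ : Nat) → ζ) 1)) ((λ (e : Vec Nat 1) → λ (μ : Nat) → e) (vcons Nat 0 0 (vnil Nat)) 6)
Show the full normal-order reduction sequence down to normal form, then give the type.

normal-order reduction sequence:
  refl (Vec Nat (elimNat (λ (τ : (λ (χ : Type₀) → χ) Nat) → Nat) 1 (λ (t : Nat) → λ (ζ : Nat) → ζ) 1)) ((λ (e : Vec Nat 1) → λ (μ : Nat) → e) (vcons Nat 0 0 (vnil Nat)) 6)
  ~> refl (Vec Nat ((λ (τ : Nat) → λ (χ : Nat) → χ) 0 (elimNat (λ (t : (λ (ζ : Type₀) → ζ) Nat) → Nat) 1 (λ (e : Nat) → λ (μ : Nat) → μ) 0))) ((λ (ρ : Vec Nat 1) → λ (l : Nat) → ρ) (vcons Nat 0 0 (vnil Nat)) 6)
  ~> refl (Vec Nat ((λ (τ : Nat) → τ) (elimNat (λ (χ : (λ (t : Type₀) → t) Nat) → Nat) 1 (λ (ζ : Nat) → λ (e : Nat) → e) 0))) ((λ (μ : Vec Nat 1) → λ (ρ : Nat) → μ) (vcons Nat 0 0 (vnil Nat)) 6)
  ~> refl (Vec Nat (elimNat (λ (τ : (λ (χ : Type₀) → χ) Nat) → Nat) 1 (λ (t : Nat) → λ (ζ : Nat) → ζ) 0)) ((λ (e : Vec Nat 1) → λ (μ : Nat) → e) (vcons Nat 0 0 (vnil Nat)) 6)
  ~> refl (Vec Nat 1) ((λ (τ : Vec Nat 1) → λ (χ : Nat) → τ) (vcons Nat 0 0 (vnil Nat)) 6)
  ~> refl (Vec Nat 1) ((λ (τ : Nat) → vcons Nat 0 0 (vnil Nat)) 6)
  ~> refl (Vec Nat 1) (vcons Nat 0 0 (vnil Nat))
the term's type:
  Eq (Vec Nat 1) (vcons Nat 0 0 (vnil Nat)) (vcons Nat 0 0 (vnil Nat))


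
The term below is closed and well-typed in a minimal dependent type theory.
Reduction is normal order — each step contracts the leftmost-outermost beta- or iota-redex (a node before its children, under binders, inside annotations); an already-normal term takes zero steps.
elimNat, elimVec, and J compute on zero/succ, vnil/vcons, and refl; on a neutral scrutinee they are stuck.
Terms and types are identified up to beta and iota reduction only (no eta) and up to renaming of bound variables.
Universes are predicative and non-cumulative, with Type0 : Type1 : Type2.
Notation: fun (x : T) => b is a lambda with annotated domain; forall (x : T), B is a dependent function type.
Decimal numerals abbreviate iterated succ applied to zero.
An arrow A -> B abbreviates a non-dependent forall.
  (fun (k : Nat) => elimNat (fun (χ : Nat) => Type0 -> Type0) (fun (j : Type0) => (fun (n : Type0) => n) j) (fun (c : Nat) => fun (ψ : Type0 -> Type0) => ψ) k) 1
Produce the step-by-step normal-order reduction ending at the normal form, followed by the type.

normal-order reduction:
  (fun (k : Nat) => elimNat (fun (χ : Nat) => Type0 -> Type0) (fun (j : Type0) => (fun (n : Type0) => n) j) (fun (c : Nat) => fun (ψ : Type0 -> Type0) => ψ) k) 1
  ~> elimNat (fun (k : Nat) => Type0 -> Type0) (fun (χ : Type0) => (fun (j : Type0) => j) χ) (fun (n : Nat) => fun (c : Type0 -> Type0) => c) 1
  ~> (fun (k : Nat) => fun (χ : Type0 -> Type0) => χ) 0 (elimNat (fun (j : Nat) => Type0 -> Type0) (fun (n : Type0) => (fun (c : Type0) => c) n) (fun (ψ : Nat) => fun (γ : Type0 -> Type0) => γ) 0)
  ~> (fun (k : Type0 -> Type0) => k) (elimNat (fun (χ : Nat) => Type0 -> Type0) (fun (j : Type0) => (fun (n : Type0) => n) j) (fun (c : Nat) => fun (ψ : Type0 -> Type0) => ψ) 0)
  ~> elimNat (fun (k : Nat) => Type0 -> Type0) (fun (χ : Type0) => (fun (j : Type0) => j) χ) (fun (n : Nat) => fun (c : Type0 -> Type0) => c) 0
  ~> fun (k : Type0) => (fun (χ : Type0) => χ) k
  ~> fun (k : Type0) => k
inferred type:
  Type0 -> Type0


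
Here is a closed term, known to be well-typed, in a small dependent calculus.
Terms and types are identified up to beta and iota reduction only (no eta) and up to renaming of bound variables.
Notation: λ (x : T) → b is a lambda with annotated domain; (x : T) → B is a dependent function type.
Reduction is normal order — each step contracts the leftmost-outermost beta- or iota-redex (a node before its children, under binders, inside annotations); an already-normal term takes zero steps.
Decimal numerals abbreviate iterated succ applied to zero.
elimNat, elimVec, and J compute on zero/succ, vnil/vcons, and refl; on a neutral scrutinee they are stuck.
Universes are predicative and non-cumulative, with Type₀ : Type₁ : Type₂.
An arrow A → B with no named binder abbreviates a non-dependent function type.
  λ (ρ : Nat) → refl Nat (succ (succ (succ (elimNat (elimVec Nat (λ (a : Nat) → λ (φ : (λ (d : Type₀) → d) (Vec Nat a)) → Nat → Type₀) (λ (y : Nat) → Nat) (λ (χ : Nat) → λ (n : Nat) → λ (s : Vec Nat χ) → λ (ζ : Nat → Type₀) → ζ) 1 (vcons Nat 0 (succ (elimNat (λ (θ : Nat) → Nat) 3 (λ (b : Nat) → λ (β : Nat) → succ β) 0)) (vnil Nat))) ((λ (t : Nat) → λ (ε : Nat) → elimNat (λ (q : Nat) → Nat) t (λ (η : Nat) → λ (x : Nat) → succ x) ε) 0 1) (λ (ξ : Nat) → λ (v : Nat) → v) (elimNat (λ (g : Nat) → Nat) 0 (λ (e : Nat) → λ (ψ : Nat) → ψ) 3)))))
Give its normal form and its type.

resulting normal form:
  λ (ρ : Nat) → refl Nat 4
inferred type:
  Nat → Eq Nat 4 4
observation: reduction starts at an elimVec iota-redex, and 23 normal-order steps reach the normal form.


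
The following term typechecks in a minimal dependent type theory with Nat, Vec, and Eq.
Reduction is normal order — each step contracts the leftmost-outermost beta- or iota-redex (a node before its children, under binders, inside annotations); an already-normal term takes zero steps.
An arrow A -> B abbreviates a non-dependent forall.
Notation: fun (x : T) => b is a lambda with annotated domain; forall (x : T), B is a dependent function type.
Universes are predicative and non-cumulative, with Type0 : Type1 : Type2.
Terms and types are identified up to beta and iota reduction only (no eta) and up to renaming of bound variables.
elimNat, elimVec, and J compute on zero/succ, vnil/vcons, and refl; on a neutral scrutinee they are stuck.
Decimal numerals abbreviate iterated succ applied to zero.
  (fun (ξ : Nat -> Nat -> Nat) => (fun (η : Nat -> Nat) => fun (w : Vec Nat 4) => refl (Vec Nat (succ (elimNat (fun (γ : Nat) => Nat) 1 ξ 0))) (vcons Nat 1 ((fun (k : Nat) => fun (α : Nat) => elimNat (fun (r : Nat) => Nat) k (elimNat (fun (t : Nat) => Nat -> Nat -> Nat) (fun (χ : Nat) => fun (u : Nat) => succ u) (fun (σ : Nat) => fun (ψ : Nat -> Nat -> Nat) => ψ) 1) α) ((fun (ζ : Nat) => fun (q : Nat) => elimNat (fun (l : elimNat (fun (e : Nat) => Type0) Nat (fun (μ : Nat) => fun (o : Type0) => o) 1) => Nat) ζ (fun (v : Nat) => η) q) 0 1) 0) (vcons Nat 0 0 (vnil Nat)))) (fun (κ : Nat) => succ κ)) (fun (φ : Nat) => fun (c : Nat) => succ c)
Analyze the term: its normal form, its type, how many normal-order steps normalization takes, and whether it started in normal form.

reduced normal form:
  fun (ξ : Vec Nat 4) => refl (Vec Nat 2) (vcons Nat 1 1 (vcons Nat 0 0 (vnil Nat)))
the term's type:
  Vec Nat 4 -> Eq (Vec Nat 2) (vcons Nat 1 1 (vcons Nat 0 0 (vnil Nat))) (vcons Nat 1 1 (vcons Nat 0 0 (vnil Nat)))
reduction steps (normal order): 12
already normal: no
first redex: a beta-redex


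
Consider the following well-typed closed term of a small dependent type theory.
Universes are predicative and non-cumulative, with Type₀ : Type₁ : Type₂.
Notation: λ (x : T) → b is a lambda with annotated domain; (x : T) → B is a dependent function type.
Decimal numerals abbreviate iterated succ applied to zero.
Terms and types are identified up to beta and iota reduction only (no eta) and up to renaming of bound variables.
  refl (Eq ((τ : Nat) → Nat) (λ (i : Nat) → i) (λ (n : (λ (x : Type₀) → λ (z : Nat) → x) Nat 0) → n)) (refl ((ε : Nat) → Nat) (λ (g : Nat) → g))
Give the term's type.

inferred type:
  Eq (Eq ((τ : Nat) → Nat) (λ (i : Nat) → i) (λ (n : Nat) → n)) (refl ((x : Nat) → Nat) (λ (z : Nat) → z)) (refl ((ε : Nat) → Nat) (λ (g : Nat) → g))


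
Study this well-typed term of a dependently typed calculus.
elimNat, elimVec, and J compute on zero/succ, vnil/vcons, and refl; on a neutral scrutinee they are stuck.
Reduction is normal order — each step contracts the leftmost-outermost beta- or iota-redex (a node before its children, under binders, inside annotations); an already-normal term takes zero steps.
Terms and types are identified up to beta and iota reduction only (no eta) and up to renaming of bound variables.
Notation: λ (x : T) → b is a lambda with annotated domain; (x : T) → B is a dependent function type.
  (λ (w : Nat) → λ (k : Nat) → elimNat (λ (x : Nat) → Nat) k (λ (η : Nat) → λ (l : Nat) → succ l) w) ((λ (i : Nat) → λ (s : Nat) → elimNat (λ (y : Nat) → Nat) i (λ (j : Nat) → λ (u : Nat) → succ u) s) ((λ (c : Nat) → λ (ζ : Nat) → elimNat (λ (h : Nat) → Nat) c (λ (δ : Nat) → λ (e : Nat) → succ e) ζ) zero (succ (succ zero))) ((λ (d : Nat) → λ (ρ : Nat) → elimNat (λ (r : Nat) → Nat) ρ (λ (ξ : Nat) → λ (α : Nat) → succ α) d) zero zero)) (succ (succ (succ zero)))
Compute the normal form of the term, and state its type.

reduced normal form:
  succ (succ (succ (succ (succ zero))))
inferred type:
  Nat


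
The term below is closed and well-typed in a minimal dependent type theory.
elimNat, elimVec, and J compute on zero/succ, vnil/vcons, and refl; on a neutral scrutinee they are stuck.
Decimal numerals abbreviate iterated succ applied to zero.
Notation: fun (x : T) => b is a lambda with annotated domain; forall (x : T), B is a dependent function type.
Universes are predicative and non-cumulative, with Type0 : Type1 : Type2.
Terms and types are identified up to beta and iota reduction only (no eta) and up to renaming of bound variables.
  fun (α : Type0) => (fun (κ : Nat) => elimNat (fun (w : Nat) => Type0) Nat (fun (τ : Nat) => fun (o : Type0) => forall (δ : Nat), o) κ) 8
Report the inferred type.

inferred type:
  forall (α : Type0), Type0
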